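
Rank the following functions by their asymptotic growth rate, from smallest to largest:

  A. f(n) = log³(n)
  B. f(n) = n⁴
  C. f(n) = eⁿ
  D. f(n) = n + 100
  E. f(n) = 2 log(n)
E < A < D < B < C

Comparing growth rates:
E = 2 log(n) is O(log n)
A = log³(n) is O(log³ n)
D = n + 100 is O(n)
B = n⁴ is O(n⁴)
C = eⁿ is O(eⁿ)

Therefore, the order from slowest to fastest is: E < A < D < B < C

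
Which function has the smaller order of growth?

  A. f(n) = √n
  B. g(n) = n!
A

f(n) = √n is O(√n), while g(n) = n! is O(n!).
Since O(√n) grows slower than O(n!), f(n) is dominated.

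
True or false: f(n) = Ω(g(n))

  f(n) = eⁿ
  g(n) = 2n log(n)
True

f(n) = eⁿ is O(eⁿ), and g(n) = 2n log(n) is O(n log n).
Since O(eⁿ) grows at least as fast as O(n log n), f(n) = Ω(g(n)) is true.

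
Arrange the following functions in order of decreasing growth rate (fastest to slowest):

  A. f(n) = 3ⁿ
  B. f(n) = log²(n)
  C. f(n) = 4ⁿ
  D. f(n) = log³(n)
C > A > D > B

Comparing growth rates:
C = 4ⁿ is O(4ⁿ)
A = 3ⁿ is O(3ⁿ)
D = log³(n) is O(log³ n)
B = log²(n) is O(log² n)

Therefore, the order from fastest to slowest is: C > A > D > B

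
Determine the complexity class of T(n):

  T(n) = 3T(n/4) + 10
Θ(n^log₄(3))

Master Theorem: a = 3, b = 4, f(n) = 10.
Compute the critical exponent d = log₄(3) = 0.792.
Compare f(n) = Θ(1) against n^d:
  k = 0 < d = 0.792, so f(n) = O(n^(d-ε)) — Case 1.
  The recursion cost dominates: T(n) = Θ(n^d) = Θ(n^log₄(3)).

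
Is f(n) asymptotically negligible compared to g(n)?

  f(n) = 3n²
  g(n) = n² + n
False

f(n) = 3n² is O(n²), and g(n) = n² + n is O(n²).
Since they have the same growth rate, f(n) = o(g(n)) is false.
(f = o(g) requires f to grow strictly slower, not equal.)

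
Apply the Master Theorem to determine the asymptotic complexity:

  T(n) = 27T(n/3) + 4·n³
Θ(n³ log n)

Master Theorem: a = 27, b = 3, f(n) = 4·n³.
Compute the critical exponent d = log₃(27) = 3.
Compare f(n) = Θ(n³) against n^d:
  k = 3 = d, so f(n) = Θ(n^d) — Case 2.
  Work is balanced across levels: T(n) = Θ(n^d log n) = Θ(n³ log n).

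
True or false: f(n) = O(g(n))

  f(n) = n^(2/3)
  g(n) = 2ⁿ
True

f(n) = n^(2/3) is O(n^(2/3)), and g(n) = 2ⁿ is O(2ⁿ).
Since O(n^(2/3)) ⊆ O(2ⁿ) (f grows no faster than g), f(n) = O(g(n)) is true.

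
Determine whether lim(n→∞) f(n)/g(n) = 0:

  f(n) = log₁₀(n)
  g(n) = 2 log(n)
False

f(n) = log₁₀(n) is O(log n), and g(n) = 2 log(n) is O(log n).
Since they have the same growth rate, f(n) = o(g(n)) is false.
(f = o(g) requires f to grow strictly slower, not equal.)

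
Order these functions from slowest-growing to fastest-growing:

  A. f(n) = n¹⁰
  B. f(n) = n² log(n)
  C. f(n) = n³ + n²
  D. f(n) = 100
D < B < C < A

Comparing growth rates:
D = 100 is O(1)
B = n² log(n) is O(n² log n)
C = n³ + n² is O(n³)
A = n¹⁰ is O(n¹⁰)

Therefore, the order from slowest to fastest is: D < B < C < A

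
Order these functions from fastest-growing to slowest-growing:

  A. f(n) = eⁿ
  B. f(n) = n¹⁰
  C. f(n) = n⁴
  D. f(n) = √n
A > B > C > D

Comparing growth rates:
A = eⁿ is O(eⁿ)
B = n¹⁰ is O(n¹⁰)
C = n⁴ is O(n⁴)
D = √n is O(√n)

Therefore, the order from fastest to slowest is: A > B > C > D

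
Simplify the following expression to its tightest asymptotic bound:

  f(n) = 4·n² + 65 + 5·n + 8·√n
Θ(n²)

Order the terms by growth rate: 65 ≺ 8·√n ≺ 5·n ≺ 4·n².
The fastest-growing term 4·n² dominates as n → ∞; dropping its constant factor gives Θ(n²).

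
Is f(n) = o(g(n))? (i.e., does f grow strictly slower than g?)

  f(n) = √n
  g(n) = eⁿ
True

f(n) = √n is O(√n), and g(n) = eⁿ is O(eⁿ).
Since O(√n) grows strictly slower than O(eⁿ), f(n) = o(g(n)) is true.
This means lim(n→∞) f(n)/g(n) = 0.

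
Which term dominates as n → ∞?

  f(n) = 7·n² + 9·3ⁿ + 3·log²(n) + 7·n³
9·3ⁿ

Looking at each term:
  - 7·n² is O(n²)
  - 9·3ⁿ is O(3ⁿ)
  - 3·log²(n) is O(log² n)
  - 7·n³ is O(n³)

The term 9·3ⁿ (O(3ⁿ)) grows fastest and dominates all others.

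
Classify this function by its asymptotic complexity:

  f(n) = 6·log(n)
O(log n)

The dominant term in 6·log(n) is 6·log(n), which is Θ(log n).
Constants are absorbed, so the tightest bound is O(log n).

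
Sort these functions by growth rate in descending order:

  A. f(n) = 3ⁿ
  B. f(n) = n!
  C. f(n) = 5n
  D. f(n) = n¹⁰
B > A > D > C

Comparing growth rates:
B = n! is O(n!)
A = 3ⁿ is O(3ⁿ)
D = n¹⁰ is O(n¹⁰)
C = 5n is O(n)

Therefore, the order from fastest to slowest is: B > A > D > C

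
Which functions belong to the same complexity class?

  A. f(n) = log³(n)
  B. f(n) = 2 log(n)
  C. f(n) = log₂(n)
B and C

Examining each function:
  A. log³(n) is O(log³ n)
  B. 2 log(n) is O(log n)
  C. log₂(n) is O(log n)

Functions B and C both have the same complexity class.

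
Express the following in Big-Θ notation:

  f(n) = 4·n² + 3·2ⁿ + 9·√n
Θ(2ⁿ)

Order the terms by growth rate: 9·√n ≺ 4·n² ≺ 3·2ⁿ.
The fastest-growing term 3·2ⁿ dominates as n → ∞; dropping its constant factor gives Θ(2ⁿ).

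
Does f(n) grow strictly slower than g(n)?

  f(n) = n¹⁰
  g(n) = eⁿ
True

f(n) = n¹⁰ is O(n¹⁰), and g(n) = eⁿ is O(eⁿ).
Since O(n¹⁰) grows strictly slower than O(eⁿ), f(n) = o(g(n)) is true.
This means lim(n→∞) f(n)/g(n) = 0.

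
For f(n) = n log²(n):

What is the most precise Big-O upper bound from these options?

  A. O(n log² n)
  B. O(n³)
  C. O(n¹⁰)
A

f(n) = n log²(n) is O(n log² n).
All listed options are valid Big-O bounds (upper bounds),
but O(n log² n) is the tightest (smallest valid bound).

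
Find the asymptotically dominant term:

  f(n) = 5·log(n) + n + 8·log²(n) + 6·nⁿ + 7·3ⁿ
6·nⁿ

Looking at each term:
  - 5·log(n) is O(log n)
  - n is O(n)
  - 8·log²(n) is O(log² n)
  - 6·nⁿ is O(nⁿ)
  - 7·3ⁿ is O(3ⁿ)

The term 6·nⁿ (O(nⁿ)) grows fastest and dominates all others.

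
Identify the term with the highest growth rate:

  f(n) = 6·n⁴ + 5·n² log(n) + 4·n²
6·n⁴

Looking at each term:
  - 6·n⁴ is O(n⁴)
  - 5·n² log(n) is O(n² log n)
  - 4·n² is O(n²)

The term 6·n⁴ (O(n⁴)) grows fastest and dominates all others.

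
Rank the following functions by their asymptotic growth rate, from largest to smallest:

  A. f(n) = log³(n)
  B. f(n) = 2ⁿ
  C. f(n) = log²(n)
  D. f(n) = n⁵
B > D > A > C

Comparing growth rates:
B = 2ⁿ is O(2ⁿ)
D = n⁵ is O(n⁵)
A = log³(n) is O(log³ n)
C = log²(n) is O(log² n)

Therefore, the order from fastest to slowest is: B > D > A > C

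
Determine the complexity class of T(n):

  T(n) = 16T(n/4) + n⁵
Θ(n⁵)

Master Theorem: a = 16, b = 4, f(n) = n⁵.
Compute the critical exponent d = log₄(16) = 2.
Compare f(n) = Θ(n⁵) against n^d:
  k = 5 > d = 2, so f(n) = Ω(n^(d+ε)) — Case 3.
  Regularity: a·(n/b)^5/n^5 = a/b^5 = 16/1024 < 1 ✓.
  The top-level work dominates: T(n) = Θ(f(n)) = Θ(n⁵).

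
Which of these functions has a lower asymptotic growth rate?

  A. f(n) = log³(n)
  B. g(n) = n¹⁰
A

f(n) = log³(n) is O(log³ n), while g(n) = n¹⁰ is O(n¹⁰).
Since O(log³ n) grows slower than O(n¹⁰), f(n) is dominated.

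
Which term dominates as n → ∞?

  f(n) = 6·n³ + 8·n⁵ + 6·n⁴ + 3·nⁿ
3·nⁿ

Looking at each term:
  - 6·n³ is O(n³)
  - 8·n⁵ is O(n⁵)
  - 6·n⁴ is O(n⁴)
  - 3·nⁿ is O(nⁿ)

The term 3·nⁿ (O(nⁿ)) grows fastest and dominates all others.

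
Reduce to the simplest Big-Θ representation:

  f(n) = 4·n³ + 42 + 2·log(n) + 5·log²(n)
Θ(n³)

Order the terms by growth rate: 42 ≺ 2·log(n) ≺ 5·log²(n) ≺ 4·n³.
The fastest-growing term 4·n³ dominates as n → ∞; dropping its constant factor gives Θ(n³).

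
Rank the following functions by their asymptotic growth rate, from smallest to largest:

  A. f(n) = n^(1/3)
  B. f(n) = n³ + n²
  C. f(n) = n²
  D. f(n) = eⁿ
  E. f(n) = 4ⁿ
A < C < B < D < E

Comparing growth rates:
A = n^(1/3) is O(n^(1/3))
C = n² is O(n²)
B = n³ + n² is O(n³)
D = eⁿ is O(eⁿ)
E = 4ⁿ is O(4ⁿ)

Therefore, the order from slowest to fastest is: A < C < B < D < E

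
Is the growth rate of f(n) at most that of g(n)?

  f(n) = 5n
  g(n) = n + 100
True

f(n) = 5n and g(n) = n + 100 are both O(n).
Big-O permits equal growth rates (f ≤ c·g for some c), so f(n) = O(g(n)) is true.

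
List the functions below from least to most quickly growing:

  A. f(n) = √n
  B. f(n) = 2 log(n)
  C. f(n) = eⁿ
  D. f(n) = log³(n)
B < D < A < C

Comparing growth rates:
B = 2 log(n) is O(log n)
D = log³(n) is O(log³ n)
A = √n is O(√n)
C = eⁿ is O(eⁿ)

Therefore, the order from slowest to fastest is: B < D < A < C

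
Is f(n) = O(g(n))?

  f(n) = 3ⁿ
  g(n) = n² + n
False

f(n) = 3ⁿ is O(3ⁿ), and g(n) = n² + n is O(n²).
Since O(3ⁿ) grows faster than O(n²), f(n) = O(g(n)) is false.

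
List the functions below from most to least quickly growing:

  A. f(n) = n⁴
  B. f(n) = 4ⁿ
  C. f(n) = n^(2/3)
B > A > C

Comparing growth rates:
B = 4ⁿ is O(4ⁿ)
A = n⁴ is O(n⁴)
C = n^(2/3) is O(n^(2/3))

Therefore, the order from fastest to slowest is: B > A > C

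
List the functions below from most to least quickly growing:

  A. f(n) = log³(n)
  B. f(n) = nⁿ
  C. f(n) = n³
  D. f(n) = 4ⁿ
B > D > C > A

Comparing growth rates:
B = nⁿ is O(nⁿ)
D = 4ⁿ is O(4ⁿ)
C = n³ is O(n³)
A = log³(n) is O(log³ n)

Therefore, the order from fastest to slowest is: B > D > C > A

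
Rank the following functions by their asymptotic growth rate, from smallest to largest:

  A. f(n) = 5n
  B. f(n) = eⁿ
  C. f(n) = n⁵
A < C < B

Comparing growth rates:
A = 5n is O(n)
C = n⁵ is O(n⁵)
B = eⁿ is O(eⁿ)

Therefore, the order from slowest to fastest is: A < C < B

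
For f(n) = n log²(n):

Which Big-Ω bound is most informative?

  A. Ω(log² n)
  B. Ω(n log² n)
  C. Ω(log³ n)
B

f(n) = n log²(n) is Ω(n log² n).
All listed options are valid Big-Ω bounds (lower bounds),
but Ω(n log² n) is the tightest (largest valid bound).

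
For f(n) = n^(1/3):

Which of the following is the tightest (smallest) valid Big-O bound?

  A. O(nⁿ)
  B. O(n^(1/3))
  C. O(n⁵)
B

f(n) = n^(1/3) is O(n^(1/3)).
All listed options are valid Big-O bounds (upper bounds),
but O(n^(1/3)) is the tightest (smallest valid bound).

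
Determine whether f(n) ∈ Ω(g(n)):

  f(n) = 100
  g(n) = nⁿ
False

f(n) = 100 is O(1), and g(n) = nⁿ is O(nⁿ).
Since O(1) grows slower than O(nⁿ), f(n) = Ω(g(n)) is false.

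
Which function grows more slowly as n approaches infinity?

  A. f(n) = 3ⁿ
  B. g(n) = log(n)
B

f(n) = 3ⁿ is O(3ⁿ), while g(n) = log(n) is O(log n).
Since O(log n) grows slower than O(3ⁿ), g(n) is dominated.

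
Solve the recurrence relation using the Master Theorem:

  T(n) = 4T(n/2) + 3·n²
Θ(n² log n)

Master Theorem: a = 4, b = 2, f(n) = 3·n².
Compute the critical exponent d = log₂(4) = 2.
Compare f(n) = Θ(n²) against n^d:
  k = 2 = d, so f(n) = Θ(n^d) — Case 2.
  Work is balanced across levels: T(n) = Θ(n^d log n) = Θ(n² log n).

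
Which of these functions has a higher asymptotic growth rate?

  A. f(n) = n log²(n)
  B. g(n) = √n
A

f(n) = n log²(n) is O(n log² n), while g(n) = √n is O(√n).
Since O(n log² n) grows faster than O(√n), f(n) dominates.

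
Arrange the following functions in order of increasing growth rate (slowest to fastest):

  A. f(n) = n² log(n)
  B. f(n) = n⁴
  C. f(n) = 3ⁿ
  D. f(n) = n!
A < B < C < D

Comparing growth rates:
A = n² log(n) is O(n² log n)
B = n⁴ is O(n⁴)
C = 3ⁿ is O(3ⁿ)
D = n! is O(n!)

Therefore, the order from slowest to fastest is: A < B < C < D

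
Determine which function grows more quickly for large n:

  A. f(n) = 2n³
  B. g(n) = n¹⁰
B

f(n) = 2n³ is O(n³), while g(n) = n¹⁰ is O(n¹⁰).
Since O(n¹⁰) grows faster than O(n³), g(n) dominates.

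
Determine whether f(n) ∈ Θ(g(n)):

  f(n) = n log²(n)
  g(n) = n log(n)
False

f(n) = n log²(n) is O(n log² n), and g(n) = n log(n) is O(n log n).
Since they have different growth rates, f(n) = Θ(g(n)) is false.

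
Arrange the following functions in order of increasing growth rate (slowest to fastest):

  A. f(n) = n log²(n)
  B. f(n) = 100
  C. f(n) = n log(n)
B < C < A

Comparing growth rates:
B = 100 is O(1)
C = n log(n) is O(n log n)
A = n log²(n) is O(n log² n)

Therefore, the order from slowest to fastest is: B < C < A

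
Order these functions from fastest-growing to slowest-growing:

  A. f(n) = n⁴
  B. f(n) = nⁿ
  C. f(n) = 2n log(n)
B > A > C

Comparing growth rates:
B = nⁿ is O(nⁿ)
A = n⁴ is O(n⁴)
C = 2n log(n) is O(n log n)

Therefore, the order from fastest to slowest is: B > A > C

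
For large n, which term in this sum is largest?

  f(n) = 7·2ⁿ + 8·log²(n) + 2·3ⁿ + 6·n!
6·n!

Looking at each term:
  - 7·2ⁿ is O(2ⁿ)
  - 8·log²(n) is O(log² n)
  - 2·3ⁿ is O(3ⁿ)
  - 6·n! is O(n!)

The term 6·n! (O(n!)) grows fastest and dominates all others.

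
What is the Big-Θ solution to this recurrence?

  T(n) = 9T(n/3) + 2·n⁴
Θ(n⁴)

Master Theorem: a = 9, b = 3, f(n) = 2·n⁴.
Compute the critical exponent d = log₃(9) = 2.
Compare f(n) = Θ(n⁴) against n^d:
  k = 4 > d = 2, so f(n) = Ω(n^(d+ε)) — Case 3.
  Regularity: a·(n/b)^4/n^4 = a/b^4 = 9/81 < 1 ✓.
  The top-level work dominates: T(n) = Θ(f(n)) = Θ(n⁴).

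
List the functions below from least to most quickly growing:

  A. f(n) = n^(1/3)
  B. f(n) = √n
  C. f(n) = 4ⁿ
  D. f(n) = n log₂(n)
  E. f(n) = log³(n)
E < A < B < D < C

Comparing growth rates:
E = log³(n) is O(log³ n)
A = n^(1/3) is O(n^(1/3))
B = √n is O(√n)
D = n log₂(n) is O(n log n)
C = 4ⁿ is O(4ⁿ)

Therefore, the order from slowest to fastest is: E < A < B < D < C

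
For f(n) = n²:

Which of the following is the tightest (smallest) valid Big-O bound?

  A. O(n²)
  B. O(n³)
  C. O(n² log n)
A

f(n) = n² is O(n²).
All listed options are valid Big-O bounds (upper bounds),
but O(n²) is the tightest (smallest valid bound).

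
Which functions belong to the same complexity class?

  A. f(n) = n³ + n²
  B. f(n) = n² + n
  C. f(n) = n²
B and C

Examining each function:
  A. n³ + n² is O(n³)
  B. n² + n is O(n²)
  C. n² is O(n²)

Functions B and C both have the same complexity class.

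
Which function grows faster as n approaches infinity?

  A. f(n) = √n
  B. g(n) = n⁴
B

f(n) = √n is O(√n), while g(n) = n⁴ is O(n⁴).
Since O(n⁴) grows faster than O(√n), g(n) dominates.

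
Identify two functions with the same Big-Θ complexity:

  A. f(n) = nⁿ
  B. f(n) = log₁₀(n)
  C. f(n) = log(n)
B and C

Examining each function:
  A. nⁿ is O(nⁿ)
  B. log₁₀(n) is O(log n)
  C. log(n) is O(log n)

Functions B and C both have the same complexity class.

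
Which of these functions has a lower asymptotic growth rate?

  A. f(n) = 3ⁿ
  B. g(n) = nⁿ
A

f(n) = 3ⁿ is O(3ⁿ), while g(n) = nⁿ is O(nⁿ).
Since O(3ⁿ) grows slower than O(nⁿ), f(n) is dominated.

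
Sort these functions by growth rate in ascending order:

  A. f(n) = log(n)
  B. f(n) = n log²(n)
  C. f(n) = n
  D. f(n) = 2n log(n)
A < C < D < B

Comparing growth rates:
A = log(n) is O(log n)
C = n is O(n)
D = 2n log(n) is O(n log n)
B = n log²(n) is O(n log² n)

Therefore, the order from slowest to fastest is: A < C < D < B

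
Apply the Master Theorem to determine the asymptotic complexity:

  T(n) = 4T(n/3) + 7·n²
Θ(n²)

Master Theorem: a = 4, b = 3, f(n) = 7·n².
Compute the critical exponent d = log₃(4) = 1.262.
Compare f(n) = Θ(n²) against n^d:
  k = 2 > d = 1.262, so f(n) = Ω(n^(d+ε)) — Case 3.
  Regularity: a·(n/b)^2/n^2 = a/b^2 = 4/9 < 1 ✓.
  The top-level work dominates: T(n) = Θ(f(n)) = Θ(n²).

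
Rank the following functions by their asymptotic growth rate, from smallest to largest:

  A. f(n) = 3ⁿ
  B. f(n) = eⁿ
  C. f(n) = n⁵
C < B < A

Comparing growth rates:
C = n⁵ is O(n⁵)
B = eⁿ is O(eⁿ)
A = 3ⁿ is O(3ⁿ)

Therefore, the order from slowest to fastest is: C < B < A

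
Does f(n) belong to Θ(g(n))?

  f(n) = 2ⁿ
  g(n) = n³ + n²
False

f(n) = 2ⁿ is O(2ⁿ), and g(n) = n³ + n² is O(n³).
Since they have different growth rates, f(n) = Θ(g(n)) is false.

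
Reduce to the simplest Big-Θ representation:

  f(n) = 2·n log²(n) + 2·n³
Θ(n³)

Order the terms by growth rate: 2·n log²(n) ≺ 2·n³.
The fastest-growing term 2·n³ dominates as n → ∞; dropping its constant factor gives Θ(n³).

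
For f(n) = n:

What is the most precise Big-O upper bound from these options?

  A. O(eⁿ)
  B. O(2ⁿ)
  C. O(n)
C

f(n) = n is O(n).
All listed options are valid Big-O bounds (upper bounds),
but O(n) is the tightest (smallest valid bound).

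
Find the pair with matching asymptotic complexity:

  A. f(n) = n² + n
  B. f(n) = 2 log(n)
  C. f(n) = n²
A and C

Examining each function:
  A. n² + n is O(n²)
  B. 2 log(n) is O(log n)
  C. n² is O(n²)

Functions A and C both have the same complexity class.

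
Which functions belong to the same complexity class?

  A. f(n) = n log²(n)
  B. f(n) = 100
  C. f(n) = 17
B and C

Examining each function:
  A. n log²(n) is O(n log² n)
  B. 100 is O(1)
  C. 17 is O(1)

Functions B and C both have the same complexity class.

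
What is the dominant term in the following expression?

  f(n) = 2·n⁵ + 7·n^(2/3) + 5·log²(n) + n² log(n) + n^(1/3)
2·n⁵

Looking at each term:
  - 2·n⁵ is O(n⁵)
  - 7·n^(2/3) is O(n^(2/3))
  - 5·log²(n) is O(log² n)
  - n² log(n) is O(n² log n)
  - n^(1/3) is O(n^(1/3))

The term 2·n⁵ (O(n⁵)) grows fastest and dominates all others.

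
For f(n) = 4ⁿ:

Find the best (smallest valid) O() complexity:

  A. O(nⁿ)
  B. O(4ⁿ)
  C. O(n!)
B

f(n) = 4ⁿ is O(4ⁿ).
All listed options are valid Big-O bounds (upper bounds),
but O(4ⁿ) is the tightest (smallest valid bound).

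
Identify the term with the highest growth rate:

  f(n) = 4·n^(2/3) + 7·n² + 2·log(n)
7·n²

Looking at each term:
  - 4·n^(2/3) is O(n^(2/3))
  - 7·n² is O(n²)
  - 2·log(n) is O(log n)

The term 7·n² (O(n²)) grows fastest and dominates all others.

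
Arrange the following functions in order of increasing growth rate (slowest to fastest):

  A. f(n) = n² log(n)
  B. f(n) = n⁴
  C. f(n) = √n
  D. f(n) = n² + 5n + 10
C < D < A < B

Comparing growth rates:
C = √n is O(√n)
D = n² + 5n + 10 is O(n²)
A = n² log(n) is O(n² log n)
B = n⁴ is O(n⁴)

Therefore, the order from slowest to fastest is: C < D < A < B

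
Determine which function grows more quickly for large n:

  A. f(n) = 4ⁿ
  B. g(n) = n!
B

f(n) = 4ⁿ is O(4ⁿ), while g(n) = n! is O(n!).
Since O(n!) grows faster than O(4ⁿ), g(n) dominates.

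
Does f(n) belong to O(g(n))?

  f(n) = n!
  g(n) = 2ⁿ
False

f(n) = n! is O(n!), and g(n) = 2ⁿ is O(2ⁿ).
Since O(n!) grows faster than O(2ⁿ), f(n) = O(g(n)) is false.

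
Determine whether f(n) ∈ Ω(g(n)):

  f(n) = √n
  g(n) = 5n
False

f(n) = √n is O(√n), and g(n) = 5n is O(n).
Since O(√n) grows slower than O(n), f(n) = Ω(g(n)) is false.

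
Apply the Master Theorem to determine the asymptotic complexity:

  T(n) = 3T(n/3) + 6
Θ(n)

Master Theorem: a = 3, b = 3, f(n) = 6.
Compute the critical exponent d = log₃(3) = 1.
Compare f(n) = Θ(1) against n^d:
  k = 0 < d = 1, so f(n) = O(n^(d-ε)) — Case 1.
  The recursion cost dominates: T(n) = Θ(n^d) = Θ(n).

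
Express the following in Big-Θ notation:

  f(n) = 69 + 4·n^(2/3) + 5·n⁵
Θ(n⁵)

Order the terms by growth rate: 69 ≺ 4·n^(2/3) ≺ 5·n⁵.
The fastest-growing term 5·n⁵ dominates as n → ∞; dropping its constant factor gives Θ(n⁵).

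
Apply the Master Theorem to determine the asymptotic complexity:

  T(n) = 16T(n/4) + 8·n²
Θ(n² log n)

Master Theorem: a = 16, b = 4, f(n) = 8·n².
Compute the critical exponent d = log₄(16) = 2.
Compare f(n) = Θ(n²) against n^d:
  k = 2 = d, so f(n) = Θ(n^d) — Case 2.
  Work is balanced across levels: T(n) = Θ(n^d log n) = Θ(n² log n).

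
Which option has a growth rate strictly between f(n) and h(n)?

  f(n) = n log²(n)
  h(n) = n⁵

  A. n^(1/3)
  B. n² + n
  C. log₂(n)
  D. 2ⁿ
B

We need g(n) with n log²(n) = o(g(n)) and g(n) = o(n⁵), i.e. O(n log² n) ≺ g ≺ O(n⁵).
Check each option:
  A. n^(1/3) — O(n^(1/3)) does not grow strictly faster than f(n)
  B. n² + n — O(n²) is strictly between O(n log² n) and O(n⁵) ✓
  C. log₂(n) — O(log n) does not grow strictly faster than f(n)
  D. 2ⁿ — O(2ⁿ) does not grow strictly slower than h(n)

Only option B (n² + n) lies strictly between.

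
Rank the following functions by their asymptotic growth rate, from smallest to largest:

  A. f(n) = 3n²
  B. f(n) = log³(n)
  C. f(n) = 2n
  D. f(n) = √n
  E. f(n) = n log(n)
B < D < C < E < A

Comparing growth rates:
B = log³(n) is O(log³ n)
D = √n is O(√n)
C = 2n is O(n)
E = n log(n) is O(n log n)
A = 3n² is O(n²)

Therefore, the order from slowest to fastest is: B < D < C < E < A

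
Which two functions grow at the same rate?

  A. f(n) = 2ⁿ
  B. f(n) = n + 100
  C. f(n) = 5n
B and C

Examining each function:
  A. 2ⁿ is O(2ⁿ)
  B. n + 100 is O(n)
  C. 5n is O(n)

Functions B and C both have the same complexity class.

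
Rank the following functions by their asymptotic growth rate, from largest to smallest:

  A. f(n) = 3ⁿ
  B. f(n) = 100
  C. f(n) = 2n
A > C > B

Comparing growth rates:
A = 3ⁿ is O(3ⁿ)
C = 2n is O(n)
B = 100 is O(1)

Therefore, the order from fastest to slowest is: A > C > B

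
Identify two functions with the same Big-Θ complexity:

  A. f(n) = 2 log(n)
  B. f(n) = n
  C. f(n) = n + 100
B and C

Examining each function:
  A. 2 log(n) is O(log n)
  B. n is O(n)
  C. n + 100 is O(n)

Functions B and C both have the same complexity class.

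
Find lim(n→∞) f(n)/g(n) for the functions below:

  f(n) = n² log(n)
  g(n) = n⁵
0

Since n² log(n) (O(n² log n)) grows slower than n⁵ (O(n⁵)),
the ratio f(n)/g(n) → 0 as n → ∞.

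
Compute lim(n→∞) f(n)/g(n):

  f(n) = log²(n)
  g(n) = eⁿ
0

Since log²(n) (O(log² n)) grows slower than eⁿ (O(eⁿ)),
the ratio f(n)/g(n) → 0 as n → ∞.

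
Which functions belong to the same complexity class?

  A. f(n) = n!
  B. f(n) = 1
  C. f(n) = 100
B and C

Examining each function:
  A. n! is O(n!)
  B. 1 is O(1)
  C. 100 is O(1)

Functions B and C both have the same complexity class.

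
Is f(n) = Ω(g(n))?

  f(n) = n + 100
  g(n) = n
True

f(n) = n + 100 and g(n) = n are both O(n).
Big-Ω permits equal growth rates (f ≥ c·g for some c > 0), so f(n) = Ω(g(n)) is true.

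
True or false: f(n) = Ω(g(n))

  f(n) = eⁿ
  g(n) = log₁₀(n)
True

f(n) = eⁿ is O(eⁿ), and g(n) = log₁₀(n) is O(log n).
Since O(eⁿ) grows at least as fast as O(log n), f(n) = Ω(g(n)) is true.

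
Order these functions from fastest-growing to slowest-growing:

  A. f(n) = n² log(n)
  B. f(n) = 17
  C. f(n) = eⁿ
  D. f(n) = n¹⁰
C > D > A > B

Comparing growth rates:
C = eⁿ is O(eⁿ)
D = n¹⁰ is O(n¹⁰)
A = n² log(n) is O(n² log n)
B = 17 is O(1)

Therefore, the order from fastest to slowest is: C > D > A > B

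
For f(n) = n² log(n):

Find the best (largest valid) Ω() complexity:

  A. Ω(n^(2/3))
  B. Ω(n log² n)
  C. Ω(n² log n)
C

f(n) = n² log(n) is Ω(n² log n).
All listed options are valid Big-Ω bounds (lower bounds),
but Ω(n² log n) is the tightest (largest valid bound).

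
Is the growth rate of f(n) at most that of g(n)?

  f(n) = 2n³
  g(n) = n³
True

f(n) = 2n³ and g(n) = n³ are both O(n³).
Big-O permits equal growth rates (f ≤ c·g for some c), so f(n) = O(g(n)) is true.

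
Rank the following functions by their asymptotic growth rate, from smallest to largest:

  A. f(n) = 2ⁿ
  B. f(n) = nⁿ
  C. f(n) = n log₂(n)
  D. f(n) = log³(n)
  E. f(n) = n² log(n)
D < C < E < A < B

Comparing growth rates:
D = log³(n) is O(log³ n)
C = n log₂(n) is O(n log n)
E = n² log(n) is O(n² log n)
A = 2ⁿ is O(2ⁿ)
B = nⁿ is O(nⁿ)

Therefore, the order from slowest to fastest is: D < C < E < A < B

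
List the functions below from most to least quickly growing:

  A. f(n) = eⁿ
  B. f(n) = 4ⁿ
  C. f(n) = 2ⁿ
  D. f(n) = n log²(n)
B > A > C > D

Comparing growth rates:
B = 4ⁿ is O(4ⁿ)
A = eⁿ is O(eⁿ)
C = 2ⁿ is O(2ⁿ)
D = n log²(n) is O(n log² n)

Therefore, the order from fastest to slowest is: B > A > C > D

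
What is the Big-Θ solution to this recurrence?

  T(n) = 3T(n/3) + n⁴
Θ(n⁴)

Master Theorem: a = 3, b = 3, f(n) = n⁴.
Compute the critical exponent d = log₃(3) = 1.
Compare f(n) = Θ(n⁴) against n^d:
  k = 4 > d = 1, so f(n) = Ω(n^(d+ε)) — Case 3.
  Regularity: a·(n/b)^4/n^4 = a/b^4 = 3/81 < 1 ✓.
  The top-level work dominates: T(n) = Θ(f(n)) = Θ(n⁴).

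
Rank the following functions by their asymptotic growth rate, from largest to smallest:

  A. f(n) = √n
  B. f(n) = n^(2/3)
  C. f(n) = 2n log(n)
C > B > A

Comparing growth rates:
C = 2n log(n) is O(n log n)
B = n^(2/3) is O(n^(2/3))
A = √n is O(√n)

Therefore, the order from fastest to slowest is: C > B > A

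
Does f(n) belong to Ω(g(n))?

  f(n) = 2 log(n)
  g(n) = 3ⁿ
False

f(n) = 2 log(n) is O(log n), and g(n) = 3ⁿ is O(3ⁿ).
Since O(log n) grows slower than O(3ⁿ), f(n) = Ω(g(n)) is false.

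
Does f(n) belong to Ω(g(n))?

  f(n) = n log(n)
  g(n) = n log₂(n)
True

f(n) = n log(n) and g(n) = n log₂(n) are both O(n log n).
Big-Ω permits equal growth rates (f ≥ c·g for some c > 0), so f(n) = Ω(g(n)) is true.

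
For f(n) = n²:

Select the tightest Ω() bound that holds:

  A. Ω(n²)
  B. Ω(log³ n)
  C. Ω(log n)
A

f(n) = n² is Ω(n²).
All listed options are valid Big-Ω bounds (lower bounds),
but Ω(n²) is the tightest (largest valid bound).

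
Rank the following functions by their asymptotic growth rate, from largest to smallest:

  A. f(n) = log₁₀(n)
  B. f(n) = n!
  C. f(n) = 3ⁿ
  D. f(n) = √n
B > C > D > A

Comparing growth rates:
B = n! is O(n!)
C = 3ⁿ is O(3ⁿ)
D = √n is O(√n)
A = log₁₀(n) is O(log n)

Therefore, the order from fastest to slowest is: B > C > D > A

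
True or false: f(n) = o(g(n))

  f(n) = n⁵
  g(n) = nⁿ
True

f(n) = n⁵ is O(n⁵), and g(n) = nⁿ is O(nⁿ).
Since O(n⁵) grows strictly slower than O(nⁿ), f(n) = o(g(n)) is true.
This means lim(n→∞) f(n)/g(n) = 0.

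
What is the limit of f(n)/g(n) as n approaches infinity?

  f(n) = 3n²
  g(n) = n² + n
3

Since 3n² and n² + n have the same growth rate (O(n²)),
the ratio converges to a constant: 3.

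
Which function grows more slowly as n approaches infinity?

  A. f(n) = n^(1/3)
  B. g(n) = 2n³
A

f(n) = n^(1/3) is O(n^(1/3)), while g(n) = 2n³ is O(n³).
Since O(n^(1/3)) grows slower than O(n³), f(n) is dominated.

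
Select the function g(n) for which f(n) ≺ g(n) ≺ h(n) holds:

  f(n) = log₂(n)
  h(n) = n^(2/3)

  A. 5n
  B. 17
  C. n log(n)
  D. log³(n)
D

We need g(n) with log₂(n) = o(g(n)) and g(n) = o(n^(2/3)), i.e. O(log n) ≺ g ≺ O(n^(2/3)).
Check each option:
  A. 5n — O(n) does not grow strictly slower than h(n)
  B. 17 — O(1) does not grow strictly faster than f(n)
  C. n log(n) — O(n log n) does not grow strictly slower than h(n)
  D. log³(n) — O(log³ n) is strictly between O(log n) and O(n^(2/3)) ✓

Only option D (log³(n)) lies strictly between.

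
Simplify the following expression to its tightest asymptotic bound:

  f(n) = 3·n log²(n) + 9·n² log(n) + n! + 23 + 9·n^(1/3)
Θ(n!)

Order the terms by growth rate: 23 ≺ 9·n^(1/3) ≺ 3·n log²(n) ≺ 9·n² log(n) ≺ n!.
The fastest-growing term n! dominates as n → ∞; dropping its constant factor gives Θ(n!).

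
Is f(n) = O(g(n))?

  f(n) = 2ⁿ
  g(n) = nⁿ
True

f(n) = 2ⁿ is O(2ⁿ), and g(n) = nⁿ is O(nⁿ).
Since O(2ⁿ) ⊆ O(nⁿ) (f grows no faster than g), f(n) = O(g(n)) is true.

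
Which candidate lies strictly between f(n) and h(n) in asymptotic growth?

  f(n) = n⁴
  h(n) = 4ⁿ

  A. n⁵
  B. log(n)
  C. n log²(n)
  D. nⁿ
A

We need g(n) with n⁴ = o(g(n)) and g(n) = o(4ⁿ), i.e. O(n⁴) ≺ g ≺ O(4ⁿ).
Check each option:
  A. n⁵ — O(n⁵) is strictly between O(n⁴) and O(4ⁿ) ✓
  B. log(n) — O(log n) does not grow strictly faster than f(n)
  C. n log²(n) — O(n log² n) does not grow strictly faster than f(n)
  D. nⁿ — O(nⁿ) does not grow strictly slower than h(n)

Only option A (n⁵) lies strictly between.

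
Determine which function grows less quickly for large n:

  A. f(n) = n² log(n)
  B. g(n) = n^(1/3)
B

f(n) = n² log(n) is O(n² log n), while g(n) = n^(1/3) is O(n^(1/3)).
Since O(n^(1/3)) grows slower than O(n² log n), g(n) is dominated.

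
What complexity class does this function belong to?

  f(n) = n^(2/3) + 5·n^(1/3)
O(n^(2/3))

The dominant term in n^(2/3) + 5·n^(1/3) is n^(2/3), which is Θ(n^(2/3)).
Lower-order terms (5·n^(1/3)) are asymptotically negligible.
Constants are absorbed, so the tightest bound is O(n^(2/3)).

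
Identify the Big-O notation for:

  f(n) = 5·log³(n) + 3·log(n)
O(log³ n)

The dominant term in 5·log³(n) + 3·log(n) is 5·log³(n), which is Θ(log³ n).
Lower-order terms (3·log(n)) are asymptotically negligible.
Constants are absorbed, so the tightest bound is O(log³ n).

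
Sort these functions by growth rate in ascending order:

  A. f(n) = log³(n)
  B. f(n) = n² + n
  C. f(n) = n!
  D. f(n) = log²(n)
D < A < B < C

Comparing growth rates:
D = log²(n) is O(log² n)
A = log³(n) is O(log³ n)
B = n² + n is O(n²)
C = n! is O(n!)

Therefore, the order from slowest to fastest is: D < A < B < C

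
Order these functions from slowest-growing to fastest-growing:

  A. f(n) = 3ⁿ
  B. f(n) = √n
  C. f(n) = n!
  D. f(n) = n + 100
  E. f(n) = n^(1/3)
E < B < D < A < C

Comparing growth rates:
E = n^(1/3) is O(n^(1/3))
B = √n is O(√n)
D = n + 100 is O(n)
A = 3ⁿ is O(3ⁿ)
C = n! is O(n!)

Therefore, the order from slowest to fastest is: E < B < D < A < C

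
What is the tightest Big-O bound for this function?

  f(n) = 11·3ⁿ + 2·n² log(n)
O(3ⁿ)

The dominant term in 11·3ⁿ + 2·n² log(n) is 11·3ⁿ, which is Θ(3ⁿ).
Lower-order terms (2·n² log(n)) are asymptotically negligible.
Constants are absorbed, so the tightest bound is O(3ⁿ).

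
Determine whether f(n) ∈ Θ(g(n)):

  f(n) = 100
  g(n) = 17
True

f(n) = 100 and g(n) = 17 are both O(1).
Since they have the same asymptotic growth rate, f(n) = Θ(g(n)) is true.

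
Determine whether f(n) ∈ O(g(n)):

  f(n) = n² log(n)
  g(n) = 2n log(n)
False

f(n) = n² log(n) is O(n² log n), and g(n) = 2n log(n) is O(n log n).
Since O(n² log n) grows faster than O(n log n), f(n) = O(g(n)) is false.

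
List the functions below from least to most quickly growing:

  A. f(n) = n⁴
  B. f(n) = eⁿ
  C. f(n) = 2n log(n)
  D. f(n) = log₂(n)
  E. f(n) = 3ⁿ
D < C < A < B < E

Comparing growth rates:
D = log₂(n) is O(log n)
C = 2n log(n) is O(n log n)
A = n⁴ is O(n⁴)
B = eⁿ is O(eⁿ)
E = 3ⁿ is O(3ⁿ)

Therefore, the order from slowest to fastest is: D < C < A < B < E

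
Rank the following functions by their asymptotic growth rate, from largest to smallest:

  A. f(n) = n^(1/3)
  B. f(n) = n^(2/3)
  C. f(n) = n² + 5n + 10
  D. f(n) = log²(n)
C > B > A > D

Comparing growth rates:
C = n² + 5n + 10 is O(n²)
B = n^(2/3) is O(n^(2/3))
A = n^(1/3) is O(n^(1/3))
D = log²(n) is O(log² n)

Therefore, the order from fastest to slowest is: C > B > A > D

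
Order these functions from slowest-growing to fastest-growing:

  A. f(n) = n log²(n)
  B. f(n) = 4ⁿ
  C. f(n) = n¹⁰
A < C < B

Comparing growth rates:
A = n log²(n) is O(n log² n)
C = n¹⁰ is O(n¹⁰)
B = 4ⁿ is O(4ⁿ)

Therefore, the order from slowest to fastest is: A < C < B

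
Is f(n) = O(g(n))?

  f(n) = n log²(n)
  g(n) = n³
True

f(n) = n log²(n) is O(n log² n), and g(n) = n³ is O(n³).
Since O(n log² n) ⊆ O(n³) (f grows no faster than g), f(n) = O(g(n)) is true.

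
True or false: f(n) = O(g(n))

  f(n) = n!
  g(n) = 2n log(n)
False

f(n) = n! is O(n!), and g(n) = 2n log(n) is O(n log n).
Since O(n!) grows faster than O(n log n), f(n) = O(g(n)) is false.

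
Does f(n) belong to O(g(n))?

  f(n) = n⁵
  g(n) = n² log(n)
False

f(n) = n⁵ is O(n⁵), and g(n) = n² log(n) is O(n² log n).
Since O(n⁵) grows faster than O(n² log n), f(n) = O(g(n)) is false.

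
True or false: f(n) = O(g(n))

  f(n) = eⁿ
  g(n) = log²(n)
False

f(n) = eⁿ is O(eⁿ), and g(n) = log²(n) is O(log² n).
Since O(eⁿ) grows faster than O(log² n), f(n) = O(g(n)) is false.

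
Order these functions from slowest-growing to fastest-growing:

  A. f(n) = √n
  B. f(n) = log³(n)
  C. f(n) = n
B < A < C

Comparing growth rates:
B = log³(n) is O(log³ n)
A = √n is O(√n)
C = n is O(n)

Therefore, the order from slowest to fastest is: B < A < C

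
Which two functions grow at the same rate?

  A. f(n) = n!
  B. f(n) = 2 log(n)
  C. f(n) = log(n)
B and C

Examining each function:
  A. n! is O(n!)
  B. 2 log(n) is O(log n)
  C. log(n) is O(log n)

Functions B and C both have the same complexity class.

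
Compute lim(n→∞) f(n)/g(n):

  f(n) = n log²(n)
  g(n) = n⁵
0

Since n log²(n) (O(n log² n)) grows slower than n⁵ (O(n⁵)),
the ratio f(n)/g(n) → 0 as n → ∞.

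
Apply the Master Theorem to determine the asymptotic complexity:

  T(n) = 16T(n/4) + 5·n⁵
Θ(n⁵)

Master Theorem: a = 16, b = 4, f(n) = 5·n⁵.
Compute the critical exponent d = log₄(16) = 2.
Compare f(n) = Θ(n⁵) against n^d:
  k = 5 > d = 2, so f(n) = Ω(n^(d+ε)) — Case 3.
  Regularity: a·(n/b)^5/n^5 = a/b^5 = 16/1024 < 1 ✓.
  The top-level work dominates: T(n) = Θ(f(n)) = Θ(n⁵).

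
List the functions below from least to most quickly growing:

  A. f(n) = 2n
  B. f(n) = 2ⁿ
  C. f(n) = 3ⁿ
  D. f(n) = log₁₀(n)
D < A < B < C

Comparing growth rates:
D = log₁₀(n) is O(log n)
A = 2n is O(n)
B = 2ⁿ is O(2ⁿ)
C = 3ⁿ is O(3ⁿ)

Therefore, the order from slowest to fastest is: D < A < B < C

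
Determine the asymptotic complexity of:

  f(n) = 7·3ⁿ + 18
O(3ⁿ)

The dominant term in 7·3ⁿ + 18 is 7·3ⁿ, which is Θ(3ⁿ).
Lower-order terms (18) are asymptotically negligible.
Constants are absorbed, so the tightest bound is O(3ⁿ).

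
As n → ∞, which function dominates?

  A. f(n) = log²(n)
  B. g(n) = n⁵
B

f(n) = log²(n) is O(log² n), while g(n) = n⁵ is O(n⁵).
Since O(n⁵) grows faster than O(log² n), g(n) dominates.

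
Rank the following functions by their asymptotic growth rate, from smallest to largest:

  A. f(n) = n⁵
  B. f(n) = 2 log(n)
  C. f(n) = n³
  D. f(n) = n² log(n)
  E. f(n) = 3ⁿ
B < D < C < A < E

Comparing growth rates:
B = 2 log(n) is O(log n)
D = n² log(n) is O(n² log n)
C = n³ is O(n³)
A = n⁵ is O(n⁵)
E = 3ⁿ is O(3ⁿ)

Therefore, the order from slowest to fastest is: B < D < C < A < E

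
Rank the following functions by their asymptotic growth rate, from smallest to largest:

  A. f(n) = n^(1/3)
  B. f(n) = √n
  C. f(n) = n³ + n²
A < B < C

Comparing growth rates:
A = n^(1/3) is O(n^(1/3))
B = √n is O(√n)
C = n³ + n² is O(n³)

Therefore, the order from slowest to fastest is: A < B < C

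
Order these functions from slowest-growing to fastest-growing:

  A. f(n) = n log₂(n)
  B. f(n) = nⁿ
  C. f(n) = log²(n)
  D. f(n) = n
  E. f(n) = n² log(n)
C < D < A < E < B

Comparing growth rates:
C = log²(n) is O(log² n)
D = n is O(n)
A = n log₂(n) is O(n log n)
E = n² log(n) is O(n² log n)
B = nⁿ is O(nⁿ)

Therefore, the order from slowest to fastest is: C < D < A < E < B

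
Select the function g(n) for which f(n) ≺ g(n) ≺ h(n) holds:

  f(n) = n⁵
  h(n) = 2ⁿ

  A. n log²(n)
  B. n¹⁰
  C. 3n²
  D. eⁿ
B

We need g(n) with n⁵ = o(g(n)) and g(n) = o(2ⁿ), i.e. O(n⁵) ≺ g ≺ O(2ⁿ).
Check each option:
  A. n log²(n) — O(n log² n) does not grow strictly faster than f(n)
  B. n¹⁰ — O(n¹⁰) is strictly between O(n⁵) and O(2ⁿ) ✓
  C. 3n² — O(n²) does not grow strictly faster than f(n)
  D. eⁿ — O(eⁿ) does not grow strictly slower than h(n)

Only option B (n¹⁰) lies strictly between.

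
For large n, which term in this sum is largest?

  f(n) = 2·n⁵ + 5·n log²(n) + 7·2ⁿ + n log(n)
7·2ⁿ

Looking at each term:
  - 2·n⁵ is O(n⁵)
  - 5·n log²(n) is O(n log² n)
  - 7·2ⁿ is O(2ⁿ)
  - n log(n) is O(n log n)

The term 7·2ⁿ (O(2ⁿ)) grows fastest and dominates all others.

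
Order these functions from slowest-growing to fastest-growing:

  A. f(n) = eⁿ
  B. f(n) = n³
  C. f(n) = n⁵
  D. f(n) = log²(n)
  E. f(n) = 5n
D < E < B < C < A

Comparing growth rates:
D = log²(n) is O(log² n)
E = 5n is O(n)
B = n³ is O(n³)
C = n⁵ is O(n⁵)
A = eⁿ is O(eⁿ)

Therefore, the order from slowest to fastest is: D < E < B < C < A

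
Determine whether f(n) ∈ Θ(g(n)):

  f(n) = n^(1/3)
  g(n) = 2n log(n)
False

f(n) = n^(1/3) is O(n^(1/3)), and g(n) = 2n log(n) is O(n log n).
Since they have different growth rates, f(n) = Θ(g(n)) is false.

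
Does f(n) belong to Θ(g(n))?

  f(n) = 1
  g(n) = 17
True

f(n) = 1 and g(n) = 17 are both O(1).
Since they have the same asymptotic growth rate, f(n) = Θ(g(n)) is true.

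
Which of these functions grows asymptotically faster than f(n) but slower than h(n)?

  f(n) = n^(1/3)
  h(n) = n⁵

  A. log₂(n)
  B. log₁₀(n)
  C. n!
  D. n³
D

We need g(n) with n^(1/3) = o(g(n)) and g(n) = o(n⁵), i.e. O(n^(1/3)) ≺ g ≺ O(n⁵).
Check each option:
  A. log₂(n) — O(log n) does not grow strictly faster than f(n)
  B. log₁₀(n) — O(log n) does not grow strictly faster than f(n)
  C. n! — O(n!) does not grow strictly slower than h(n)
  D. n³ — O(n³) is strictly between O(n^(1/3)) and O(n⁵) ✓

Only option D (n³) lies strictly between.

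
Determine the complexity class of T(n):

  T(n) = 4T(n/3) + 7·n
Θ(n^log₃(4))

Master Theorem: a = 4, b = 3, f(n) = 7·n.
Compute the critical exponent d = log₃(4) = 1.262.
Compare f(n) = Θ(n) against n^d:
  k = 1 < d = 1.262, so f(n) = O(n^(d-ε)) — Case 1.
  The recursion cost dominates: T(n) = Θ(n^d) = Θ(n^log₃(4)).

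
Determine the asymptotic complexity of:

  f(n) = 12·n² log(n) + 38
O(n² log n)

The dominant term in 12·n² log(n) + 38 is 12·n² log(n), which is Θ(n² log n).
Lower-order terms (38) are asymptotically negligible.
Constants are absorbed, so the tightest bound is O(n² log n).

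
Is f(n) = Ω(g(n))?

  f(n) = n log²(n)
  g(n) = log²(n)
True

f(n) = n log²(n) is O(n log² n), and g(n) = log²(n) is O(log² n).
Since O(n log² n) grows at least as fast as O(log² n), f(n) = Ω(g(n)) is true.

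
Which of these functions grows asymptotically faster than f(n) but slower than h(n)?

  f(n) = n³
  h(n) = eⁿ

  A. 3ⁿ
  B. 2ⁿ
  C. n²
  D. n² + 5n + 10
B

We need g(n) with n³ = o(g(n)) and g(n) = o(eⁿ), i.e. O(n³) ≺ g ≺ O(eⁿ).
Check each option:
  A. 3ⁿ — O(3ⁿ) does not grow strictly slower than h(n)
  B. 2ⁿ — O(2ⁿ) is strictly between O(n³) and O(eⁿ) ✓
  C. n² — O(n²) does not grow strictly faster than f(n)
  D. n² + 5n + 10 — O(n²) does not grow strictly faster than f(n)

Only option B (2ⁿ) lies strictly between.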